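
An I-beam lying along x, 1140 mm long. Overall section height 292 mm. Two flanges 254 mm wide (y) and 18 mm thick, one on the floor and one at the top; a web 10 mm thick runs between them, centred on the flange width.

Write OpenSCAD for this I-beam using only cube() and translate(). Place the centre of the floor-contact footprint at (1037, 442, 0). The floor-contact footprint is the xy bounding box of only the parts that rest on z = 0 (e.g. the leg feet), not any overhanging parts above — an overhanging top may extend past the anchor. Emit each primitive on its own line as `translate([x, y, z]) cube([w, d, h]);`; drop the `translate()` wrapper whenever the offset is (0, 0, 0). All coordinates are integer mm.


translate([467, 315, 0]) cube([1140, 254, 18]);
translate([467, 437, 18]) cube([1140, 10, 256]);
translate([467, 315, 274]) cube([1140, 254, 18]);


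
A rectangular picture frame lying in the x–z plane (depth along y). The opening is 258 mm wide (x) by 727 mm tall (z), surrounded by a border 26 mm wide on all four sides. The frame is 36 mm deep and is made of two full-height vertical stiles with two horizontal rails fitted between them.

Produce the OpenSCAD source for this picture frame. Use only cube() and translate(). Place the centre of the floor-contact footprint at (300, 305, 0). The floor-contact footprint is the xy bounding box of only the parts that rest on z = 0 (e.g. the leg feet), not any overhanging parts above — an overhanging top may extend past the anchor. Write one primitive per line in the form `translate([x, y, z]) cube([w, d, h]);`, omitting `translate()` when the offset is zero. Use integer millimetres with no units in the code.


translate([145, 287, 0]) cube([26, 36, 779]);
translate([429, 287, 0]) cube([26, 36, 779]);
translate([171, 287, 0]) cube([258, 36, 26]);
translate([171, 287, 753]) cube([258, 36, 26]);


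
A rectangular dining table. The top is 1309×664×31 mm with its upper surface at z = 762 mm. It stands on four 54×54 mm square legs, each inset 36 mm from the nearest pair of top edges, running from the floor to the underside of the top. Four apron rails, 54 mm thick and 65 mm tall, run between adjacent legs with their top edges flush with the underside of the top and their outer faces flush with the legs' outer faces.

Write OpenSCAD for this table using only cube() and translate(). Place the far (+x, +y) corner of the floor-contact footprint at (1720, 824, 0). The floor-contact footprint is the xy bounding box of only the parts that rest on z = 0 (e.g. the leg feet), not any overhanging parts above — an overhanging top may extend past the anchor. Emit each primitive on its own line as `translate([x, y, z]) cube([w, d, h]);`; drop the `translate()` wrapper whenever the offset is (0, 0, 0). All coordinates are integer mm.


translate([447, 196, 731]) cube([1309, 664, 31]);
translate([483, 232, 0]) cube([54, 54, 731]);
translate([1666, 232, 0]) cube([54, 54, 731]);
translate([483, 770, 0]) cube([54, 54, 731]);
translate([1666, 770, 0]) cube([54, 54, 731]);
translate([537, 232, 666]) cube([1129, 54, 65]);
translate([537, 770, 666]) cube([1129, 54, 65]);
translate([483, 286, 666]) cube([54, 484, 65]);
translate([1666, 286, 666]) cube([54, 484, 65]);


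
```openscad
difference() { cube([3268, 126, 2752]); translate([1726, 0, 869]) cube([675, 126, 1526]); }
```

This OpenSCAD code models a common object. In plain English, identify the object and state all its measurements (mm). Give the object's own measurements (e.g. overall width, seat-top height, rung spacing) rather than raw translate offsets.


A wall 3268 mm long (x), 126 mm thick (y), 2752 mm tall, with a rectangular window opening cut through it. The opening is 675 mm wide and 1526 mm tall; its sill is at z = 869 mm and its near (−x) edge is 1726 mm from the wall's −x end. The opening passes through the full wall thickness.


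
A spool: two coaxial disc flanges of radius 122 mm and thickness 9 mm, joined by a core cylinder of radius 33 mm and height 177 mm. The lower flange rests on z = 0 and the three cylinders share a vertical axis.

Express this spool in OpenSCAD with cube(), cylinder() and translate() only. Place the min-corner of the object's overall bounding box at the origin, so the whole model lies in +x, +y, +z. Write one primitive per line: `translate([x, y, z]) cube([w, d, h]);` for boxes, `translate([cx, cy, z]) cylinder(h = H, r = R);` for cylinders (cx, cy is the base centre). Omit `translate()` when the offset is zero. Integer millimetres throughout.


translate([122, 122, 0]) cylinder(h = 9, r = 122);
translate([122, 122, 9]) cylinder(h = 177, r = 33);
translate([122, 122, 186]) cylinder(h = 9, r = 122);


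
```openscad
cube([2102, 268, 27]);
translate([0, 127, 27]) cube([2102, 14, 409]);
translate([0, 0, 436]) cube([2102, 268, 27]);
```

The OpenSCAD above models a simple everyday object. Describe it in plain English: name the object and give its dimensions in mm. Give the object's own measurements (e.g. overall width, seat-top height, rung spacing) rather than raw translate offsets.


An I-beam lying along x, 2102 mm long. Overall section height 463 mm. Two flanges 268 mm wide (y) and 27 mm thick, one on the floor and one at the top; a web 14 mm thick runs between them, centred on the flange width.


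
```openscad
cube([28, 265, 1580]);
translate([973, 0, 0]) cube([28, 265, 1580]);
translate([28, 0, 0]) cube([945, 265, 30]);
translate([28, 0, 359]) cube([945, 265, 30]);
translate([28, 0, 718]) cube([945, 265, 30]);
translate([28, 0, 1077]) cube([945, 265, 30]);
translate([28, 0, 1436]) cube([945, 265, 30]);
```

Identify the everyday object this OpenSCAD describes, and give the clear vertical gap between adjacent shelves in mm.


A bookshelf. The clear shelf gap is 329 mm.

Two tall side panels with 5 horizontal boards between them — a bookshelf. The first two shelf undersides are at z = 0 and z = 359; with shelf thickness 30, the clear gap is 359 − 0 − 30 = 329 mm.


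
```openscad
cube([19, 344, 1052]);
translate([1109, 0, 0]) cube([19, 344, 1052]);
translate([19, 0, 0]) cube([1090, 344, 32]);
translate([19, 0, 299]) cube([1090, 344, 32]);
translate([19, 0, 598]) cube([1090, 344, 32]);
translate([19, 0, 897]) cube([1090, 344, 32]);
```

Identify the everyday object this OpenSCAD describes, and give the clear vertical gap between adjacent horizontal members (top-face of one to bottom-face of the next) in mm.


A bookshelf. The clear shelf gap is 267 mm.

Two tall side panels with 4 horizontal boards between them — a bookshelf. The first two shelf undersides are at z = 0 and z = 299; with shelf thickness 32, the clear gap is 299 − 0 − 32 = 267 mm.


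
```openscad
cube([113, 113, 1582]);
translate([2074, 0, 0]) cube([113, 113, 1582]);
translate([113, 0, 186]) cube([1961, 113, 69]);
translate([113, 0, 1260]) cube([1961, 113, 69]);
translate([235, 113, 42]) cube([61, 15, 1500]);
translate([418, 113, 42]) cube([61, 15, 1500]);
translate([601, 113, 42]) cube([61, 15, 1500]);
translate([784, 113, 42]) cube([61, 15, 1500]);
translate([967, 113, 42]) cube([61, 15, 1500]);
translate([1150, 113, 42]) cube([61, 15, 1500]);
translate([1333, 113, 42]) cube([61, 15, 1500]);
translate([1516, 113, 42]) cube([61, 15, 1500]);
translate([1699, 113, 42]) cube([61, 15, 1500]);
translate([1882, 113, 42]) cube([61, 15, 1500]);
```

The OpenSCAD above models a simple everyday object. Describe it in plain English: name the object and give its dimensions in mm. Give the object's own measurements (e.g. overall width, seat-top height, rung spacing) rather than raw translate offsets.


A fence section. Two 113×113 mm posts, 1582 mm tall, stand on the floor with a clear span of 1961 mm between their inner faces. Two horizontal rails of 113×69 mm section span the gap between the posts with their undersides at z = 186 mm and z = 1260 mm, flush with the posts' −y face. 10 pickets, each 61 mm wide, 15 mm thick and 1500 mm tall, are fixed to the +y face of the rails with their bottoms at z = 42 mm, spaced across the span with a 122 mm gap after the −x post and between neighbouring pickets, with 131 mm left before the +x post.


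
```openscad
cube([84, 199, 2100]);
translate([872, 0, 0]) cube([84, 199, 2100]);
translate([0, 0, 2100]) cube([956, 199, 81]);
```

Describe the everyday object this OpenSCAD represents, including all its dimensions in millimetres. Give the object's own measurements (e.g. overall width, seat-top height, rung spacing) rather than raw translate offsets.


A door frame. The clear opening is 788 mm wide and 2100 mm high. Two 84 mm wide jambs, 199 mm deep, stand either side of the opening from the floor to the top of the opening. A 81 mm thick head sits across the top of both jambs, spanning the full outside width of the frame.


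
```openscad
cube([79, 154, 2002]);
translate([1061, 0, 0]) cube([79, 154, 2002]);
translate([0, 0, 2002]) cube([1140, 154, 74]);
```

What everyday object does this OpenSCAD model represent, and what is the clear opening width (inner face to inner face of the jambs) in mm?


A door frame. The clear opening width is 982 mm.

Two 2002 mm tall posts with a header on top — a door frame. The left jamb is 79 mm wide at x = 0; the right jamb starts at x = 1061. The clear opening is 1061 − 79 = 982 mm.


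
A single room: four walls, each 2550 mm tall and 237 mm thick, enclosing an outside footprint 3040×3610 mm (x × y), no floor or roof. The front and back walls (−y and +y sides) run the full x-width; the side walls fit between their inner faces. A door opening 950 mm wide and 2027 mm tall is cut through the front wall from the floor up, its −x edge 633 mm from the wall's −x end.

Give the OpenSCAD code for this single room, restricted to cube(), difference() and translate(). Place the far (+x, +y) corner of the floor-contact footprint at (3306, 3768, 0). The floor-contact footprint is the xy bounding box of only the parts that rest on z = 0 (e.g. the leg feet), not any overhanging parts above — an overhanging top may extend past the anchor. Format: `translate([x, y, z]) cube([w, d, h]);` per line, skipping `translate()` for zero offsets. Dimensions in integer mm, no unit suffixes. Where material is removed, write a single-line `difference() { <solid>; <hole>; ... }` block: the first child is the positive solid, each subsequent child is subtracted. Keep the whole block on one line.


difference() { translate([266, 158, 0]) cube([3040, 237, 2550]); translate([899, 158, 0]) cube([950, 237, 2027]); }
translate([266, 3531, 0]) cube([3040, 237, 2550]);
translate([266, 395, 0]) cube([237, 3136, 2550]);
translate([3069, 395, 0]) cube([237, 3136, 2550]);


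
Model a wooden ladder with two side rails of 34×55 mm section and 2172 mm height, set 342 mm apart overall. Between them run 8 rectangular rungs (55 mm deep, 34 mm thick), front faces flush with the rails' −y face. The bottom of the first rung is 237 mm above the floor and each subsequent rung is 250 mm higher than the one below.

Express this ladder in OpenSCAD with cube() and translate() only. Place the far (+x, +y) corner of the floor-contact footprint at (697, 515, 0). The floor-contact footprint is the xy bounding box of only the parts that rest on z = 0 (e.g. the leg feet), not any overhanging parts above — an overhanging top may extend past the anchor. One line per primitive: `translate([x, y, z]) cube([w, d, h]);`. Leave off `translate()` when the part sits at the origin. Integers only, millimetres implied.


// rung span = 342 - 2*34 = 274
// rung[k] z = 237 + k*250
translate([355, 460, 0]) cube([34, 55, 2172]);
translate([663, 460, 0]) cube([34, 55, 2172]);
translate([389, 460, 237]) cube([274, 55, 34]);
translate([389, 460, 487]) cube([274, 55, 34]);
translate([389, 460, 737]) cube([274, 55, 34]);
translate([389, 460, 987]) cube([274, 55, 34]);
translate([389, 460, 1237]) cube([274, 55, 34]);
translate([389, 460, 1487]) cube([274, 55, 34]);
translate([389, 460, 1737]) cube([274, 55, 34]);
translate([389, 460, 1987]) cube([274, 55, 34]);


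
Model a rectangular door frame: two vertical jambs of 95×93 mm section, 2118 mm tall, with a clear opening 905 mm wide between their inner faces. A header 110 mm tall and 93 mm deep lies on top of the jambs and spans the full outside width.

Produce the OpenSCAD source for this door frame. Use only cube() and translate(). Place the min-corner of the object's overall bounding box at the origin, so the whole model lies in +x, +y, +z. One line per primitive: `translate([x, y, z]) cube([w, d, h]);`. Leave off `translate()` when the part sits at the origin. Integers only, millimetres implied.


cube([95, 93, 2118]);
translate([1000, 0, 0]) cube([95, 93, 2118]);
translate([0, 0, 2118]) cube([1095, 93, 110]);


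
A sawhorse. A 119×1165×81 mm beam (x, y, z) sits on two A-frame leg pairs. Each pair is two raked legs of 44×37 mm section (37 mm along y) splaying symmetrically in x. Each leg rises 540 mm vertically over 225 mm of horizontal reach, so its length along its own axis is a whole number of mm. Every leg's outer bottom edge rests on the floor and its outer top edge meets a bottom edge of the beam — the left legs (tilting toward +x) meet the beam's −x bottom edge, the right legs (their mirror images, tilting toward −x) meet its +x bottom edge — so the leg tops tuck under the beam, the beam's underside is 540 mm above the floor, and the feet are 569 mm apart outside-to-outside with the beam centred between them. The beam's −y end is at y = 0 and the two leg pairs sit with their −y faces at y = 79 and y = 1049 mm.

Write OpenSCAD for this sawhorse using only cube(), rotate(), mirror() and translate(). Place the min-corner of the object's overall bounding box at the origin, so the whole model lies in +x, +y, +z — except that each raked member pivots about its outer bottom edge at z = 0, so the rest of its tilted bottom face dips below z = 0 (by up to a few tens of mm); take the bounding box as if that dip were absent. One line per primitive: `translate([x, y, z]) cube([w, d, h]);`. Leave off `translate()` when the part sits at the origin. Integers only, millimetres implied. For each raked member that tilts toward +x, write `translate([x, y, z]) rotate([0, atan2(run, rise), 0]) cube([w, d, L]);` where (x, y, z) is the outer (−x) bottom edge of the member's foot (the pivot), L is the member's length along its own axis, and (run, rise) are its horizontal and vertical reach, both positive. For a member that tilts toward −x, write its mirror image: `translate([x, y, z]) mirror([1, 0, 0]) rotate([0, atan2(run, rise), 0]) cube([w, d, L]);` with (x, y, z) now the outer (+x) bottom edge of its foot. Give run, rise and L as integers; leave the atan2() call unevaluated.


translate([225, 0, 540]) cube([119, 1165, 81]);
translate([0, 79, 0]) rotate([0, atan2(225, 540), 0]) cube([44, 37, 585]);
translate([569, 79, 0]) mirror([1, 0, 0]) rotate([0, atan2(225, 540), 0]) cube([44, 37, 585]);
translate([0, 1049, 0]) rotate([0, atan2(225, 540), 0]) cube([44, 37, 585]);
translate([569, 1049, 0]) mirror([1, 0, 0]) rotate([0, atan2(225, 540), 0]) cube([44, 37, 585]);


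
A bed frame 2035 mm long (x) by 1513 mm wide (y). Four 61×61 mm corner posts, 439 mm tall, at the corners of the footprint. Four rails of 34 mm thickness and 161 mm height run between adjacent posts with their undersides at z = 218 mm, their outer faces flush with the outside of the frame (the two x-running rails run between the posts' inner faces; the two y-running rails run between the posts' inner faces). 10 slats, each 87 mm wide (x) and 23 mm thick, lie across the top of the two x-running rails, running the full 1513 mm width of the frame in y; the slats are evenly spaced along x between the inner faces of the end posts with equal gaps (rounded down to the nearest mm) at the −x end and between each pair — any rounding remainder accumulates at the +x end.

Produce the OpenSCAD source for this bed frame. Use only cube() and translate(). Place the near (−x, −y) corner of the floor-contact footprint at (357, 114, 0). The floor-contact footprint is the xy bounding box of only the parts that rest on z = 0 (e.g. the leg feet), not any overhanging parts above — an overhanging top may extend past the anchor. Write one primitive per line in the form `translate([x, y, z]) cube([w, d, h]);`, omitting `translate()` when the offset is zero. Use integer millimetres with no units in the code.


translate([357, 114, 0]) cube([61, 61, 439]);
translate([357, 1566, 0]) cube([61, 61, 439]);
translate([2331, 114, 0]) cube([61, 61, 439]);
translate([2331, 1566, 0]) cube([61, 61, 439]);
translate([418, 114, 218]) cube([1913, 34, 161]);
translate([418, 1593, 218]) cube([1913, 34, 161]);
translate([357, 175, 218]) cube([34, 1391, 161]);
translate([2358, 175, 218]) cube([34, 1391, 161]);
translate([512, 114, 379]) cube([87, 1513, 23]);
translate([693, 114, 379]) cube([87, 1513, 23]);
translate([874, 114, 379]) cube([87, 1513, 23]);
translate([1055, 114, 379]) cube([87, 1513, 23]);
translate([1236, 114, 379]) cube([87, 1513, 23]);
translate([1417, 114, 379]) cube([87, 1513, 23]);
translate([1598, 114, 379]) cube([87, 1513, 23]);
translate([1779, 114, 379]) cube([87, 1513, 23]);
translate([1960, 114, 379]) cube([87, 1513, 23]);
translate([2141, 114, 379]) cube([87, 1513, 23]);


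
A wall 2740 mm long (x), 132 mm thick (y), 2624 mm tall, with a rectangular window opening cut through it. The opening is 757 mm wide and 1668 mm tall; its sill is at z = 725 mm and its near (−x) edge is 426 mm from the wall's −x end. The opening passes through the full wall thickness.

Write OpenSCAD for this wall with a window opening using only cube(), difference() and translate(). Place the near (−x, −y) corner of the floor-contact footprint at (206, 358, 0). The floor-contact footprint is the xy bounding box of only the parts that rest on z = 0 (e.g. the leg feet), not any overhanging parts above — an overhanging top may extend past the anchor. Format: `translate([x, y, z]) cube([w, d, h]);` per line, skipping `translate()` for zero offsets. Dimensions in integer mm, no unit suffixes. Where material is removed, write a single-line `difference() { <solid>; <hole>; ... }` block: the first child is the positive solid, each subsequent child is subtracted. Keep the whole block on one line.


difference() { translate([206, 358, 0]) cube([2740, 132, 2624]); translate([632, 358, 725]) cube([757, 132, 1668]); }


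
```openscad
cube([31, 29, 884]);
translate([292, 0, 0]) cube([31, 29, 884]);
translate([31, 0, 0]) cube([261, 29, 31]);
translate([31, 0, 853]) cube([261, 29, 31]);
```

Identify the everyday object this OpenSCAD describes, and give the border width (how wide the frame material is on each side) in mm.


A picture frame. The border width is 31 mm.

Four thin pieces enclosing a rectangular opening — a picture frame. The two full-height stiles are 884 mm tall; the top rail sits at z = 853 and is 31 mm tall, so the border above the opening is 884 − 853 = 31 mm, matching the stile x-width.


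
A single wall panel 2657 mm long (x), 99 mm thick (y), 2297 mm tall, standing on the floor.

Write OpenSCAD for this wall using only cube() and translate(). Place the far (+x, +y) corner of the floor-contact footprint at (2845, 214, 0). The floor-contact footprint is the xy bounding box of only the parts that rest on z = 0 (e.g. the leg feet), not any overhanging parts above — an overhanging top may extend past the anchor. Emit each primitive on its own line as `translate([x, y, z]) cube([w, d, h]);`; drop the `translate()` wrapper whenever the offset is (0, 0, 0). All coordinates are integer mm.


translate([188, 115, 0]) cube([2657, 99, 2297]);


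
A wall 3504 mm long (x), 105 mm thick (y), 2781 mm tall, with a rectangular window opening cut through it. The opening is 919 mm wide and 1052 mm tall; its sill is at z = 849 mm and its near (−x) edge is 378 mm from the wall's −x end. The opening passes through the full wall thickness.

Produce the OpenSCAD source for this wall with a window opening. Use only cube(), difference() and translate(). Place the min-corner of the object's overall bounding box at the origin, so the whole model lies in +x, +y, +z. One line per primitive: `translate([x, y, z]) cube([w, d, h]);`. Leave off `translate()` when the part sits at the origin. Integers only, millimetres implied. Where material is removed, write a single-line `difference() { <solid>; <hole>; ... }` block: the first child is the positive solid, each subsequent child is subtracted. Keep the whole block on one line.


difference() { cube([3504, 105, 2781]); translate([378, 0, 849]) cube([919, 105, 1052]); }


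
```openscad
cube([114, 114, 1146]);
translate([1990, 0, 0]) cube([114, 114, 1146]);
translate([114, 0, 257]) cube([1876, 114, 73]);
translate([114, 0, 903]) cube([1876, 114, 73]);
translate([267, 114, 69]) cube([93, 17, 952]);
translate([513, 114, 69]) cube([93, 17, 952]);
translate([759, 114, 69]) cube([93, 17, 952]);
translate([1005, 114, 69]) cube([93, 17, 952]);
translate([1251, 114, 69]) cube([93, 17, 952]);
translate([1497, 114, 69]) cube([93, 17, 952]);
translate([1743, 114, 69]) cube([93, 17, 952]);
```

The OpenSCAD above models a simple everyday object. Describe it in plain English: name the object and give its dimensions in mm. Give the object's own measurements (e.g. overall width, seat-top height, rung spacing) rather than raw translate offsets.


A fence section. Two 114×114 mm posts, 1146 mm tall, stand on the floor with a clear span of 1876 mm between their inner faces. Two horizontal rails of 114×73 mm section span the gap between the posts with their undersides at z = 257 mm and z = 903 mm, flush with the posts' −y face. 7 pickets, each 93 mm wide, 17 mm thick and 952 mm tall, are fixed to the +y face of the rails with their bottoms at z = 69 mm, spaced across the span with a 153 mm gap after the −x post and between neighbouring pickets, with 154 mm left before the +x post.


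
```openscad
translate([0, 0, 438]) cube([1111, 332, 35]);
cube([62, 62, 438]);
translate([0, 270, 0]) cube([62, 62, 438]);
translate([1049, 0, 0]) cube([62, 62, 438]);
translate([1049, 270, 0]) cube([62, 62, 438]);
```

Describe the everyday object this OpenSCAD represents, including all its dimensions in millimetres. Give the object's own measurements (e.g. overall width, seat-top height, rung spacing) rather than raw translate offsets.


A long wooden bench with a 1111 mm (x) × 332 mm (y) seat, 35 mm thick, its top surface 473 mm above the floor. Four 62 mm square legs at the seat corners, flush with the edges, run from z = 0 to the seat underside.


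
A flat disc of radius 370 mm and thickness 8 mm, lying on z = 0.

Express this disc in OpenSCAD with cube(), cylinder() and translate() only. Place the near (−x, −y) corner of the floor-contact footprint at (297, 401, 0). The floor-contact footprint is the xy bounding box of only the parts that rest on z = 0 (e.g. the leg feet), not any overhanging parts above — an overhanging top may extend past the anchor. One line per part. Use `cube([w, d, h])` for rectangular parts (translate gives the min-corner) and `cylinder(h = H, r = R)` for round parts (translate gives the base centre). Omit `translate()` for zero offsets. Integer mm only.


translate([667, 771, 0]) cylinder(h = 8, r = 370);


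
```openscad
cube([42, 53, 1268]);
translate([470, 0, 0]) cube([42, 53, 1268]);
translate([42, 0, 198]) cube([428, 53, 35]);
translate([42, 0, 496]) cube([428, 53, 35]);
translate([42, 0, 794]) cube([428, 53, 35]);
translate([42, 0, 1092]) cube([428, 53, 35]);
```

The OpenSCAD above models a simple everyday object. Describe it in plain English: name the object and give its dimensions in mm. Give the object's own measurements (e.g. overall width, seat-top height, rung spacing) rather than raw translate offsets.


A straight ladder. Two 42×53 mm vertical rails, 1268 mm tall, stand 512 mm apart (outside-to-outside) with their front faces coplanar on the −y side. 4 rungs, each 53 mm deep and 35 mm tall, span between the inner faces of the rails, front faces flush with the rails. The lowest rung's underside is at z = 198 mm and rungs are spaced 298 mm apart (underside to underside).


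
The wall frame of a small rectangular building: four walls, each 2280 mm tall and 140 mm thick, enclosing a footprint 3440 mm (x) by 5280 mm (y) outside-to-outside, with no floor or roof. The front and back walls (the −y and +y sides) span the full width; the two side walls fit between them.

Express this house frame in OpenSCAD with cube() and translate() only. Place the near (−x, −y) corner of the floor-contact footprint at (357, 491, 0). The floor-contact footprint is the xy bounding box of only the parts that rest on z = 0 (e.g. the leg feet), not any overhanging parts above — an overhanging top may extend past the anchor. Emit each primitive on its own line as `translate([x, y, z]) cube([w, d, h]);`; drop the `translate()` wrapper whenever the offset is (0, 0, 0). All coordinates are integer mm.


translate([357, 491, 0]) cube([3440, 140, 2280]);
translate([357, 5631, 0]) cube([3440, 140, 2280]);
translate([357, 631, 0]) cube([140, 5000, 2280]);
translate([3657, 631, 0]) cube([140, 5000, 2280]);


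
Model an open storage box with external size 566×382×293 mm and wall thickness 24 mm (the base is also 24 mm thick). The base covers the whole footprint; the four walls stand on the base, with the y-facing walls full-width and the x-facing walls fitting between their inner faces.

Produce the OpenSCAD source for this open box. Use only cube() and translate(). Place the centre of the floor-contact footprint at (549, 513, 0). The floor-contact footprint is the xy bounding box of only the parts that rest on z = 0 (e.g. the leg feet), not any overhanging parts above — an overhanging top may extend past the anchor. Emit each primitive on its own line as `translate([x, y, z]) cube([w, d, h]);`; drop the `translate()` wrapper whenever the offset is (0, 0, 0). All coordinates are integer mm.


translate([266, 322, 0]) cube([566, 382, 24]);
translate([266, 322, 24]) cube([566, 24, 269]);
translate([266, 680, 24]) cube([566, 24, 269]);
translate([266, 346, 24]) cube([24, 334, 269]);
translate([808, 346, 24]) cube([24, 334, 269]);


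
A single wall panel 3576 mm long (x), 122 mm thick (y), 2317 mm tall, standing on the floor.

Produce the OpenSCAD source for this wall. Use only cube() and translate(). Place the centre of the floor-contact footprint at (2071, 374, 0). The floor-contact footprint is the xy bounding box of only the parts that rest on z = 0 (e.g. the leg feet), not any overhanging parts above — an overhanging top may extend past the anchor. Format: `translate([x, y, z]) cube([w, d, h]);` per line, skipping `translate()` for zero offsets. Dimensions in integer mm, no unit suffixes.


translate([283, 313, 0]) cube([3576, 122, 2317]);


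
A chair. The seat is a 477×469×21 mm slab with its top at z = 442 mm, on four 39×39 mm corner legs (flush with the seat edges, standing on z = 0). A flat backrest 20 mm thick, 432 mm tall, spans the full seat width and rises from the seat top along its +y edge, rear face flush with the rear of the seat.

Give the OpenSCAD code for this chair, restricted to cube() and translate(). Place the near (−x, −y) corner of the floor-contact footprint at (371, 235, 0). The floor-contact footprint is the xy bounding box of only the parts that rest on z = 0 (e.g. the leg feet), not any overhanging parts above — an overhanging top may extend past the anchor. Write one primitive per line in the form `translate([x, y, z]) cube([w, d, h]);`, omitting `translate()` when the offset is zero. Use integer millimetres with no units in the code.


// leg_h = 442 - 21 = 421
translate([371, 235, 421]) cube([477, 469, 21]);
translate([371, 235, 0]) cube([39, 39, 421]);
translate([809, 235, 0]) cube([39, 39, 421]);
translate([371, 665, 0]) cube([39, 39, 421]);
translate([809, 665, 0]) cube([39, 39, 421]);
translate([371, 684, 442]) cube([477, 20, 432]);


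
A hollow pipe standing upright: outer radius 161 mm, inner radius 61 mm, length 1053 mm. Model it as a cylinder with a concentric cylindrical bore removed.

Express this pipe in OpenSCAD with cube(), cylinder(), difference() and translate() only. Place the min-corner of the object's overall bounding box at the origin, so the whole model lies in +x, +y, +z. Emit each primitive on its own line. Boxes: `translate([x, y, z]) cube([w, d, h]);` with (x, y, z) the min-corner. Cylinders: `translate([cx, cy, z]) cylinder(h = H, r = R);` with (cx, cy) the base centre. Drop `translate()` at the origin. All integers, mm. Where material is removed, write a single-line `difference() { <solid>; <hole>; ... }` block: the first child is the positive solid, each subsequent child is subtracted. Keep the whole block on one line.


difference() { translate([161, 161, 0]) cylinder(h = 1053, r = 161); translate([161, 161, 0]) cylinder(h = 1053, r = 61); }


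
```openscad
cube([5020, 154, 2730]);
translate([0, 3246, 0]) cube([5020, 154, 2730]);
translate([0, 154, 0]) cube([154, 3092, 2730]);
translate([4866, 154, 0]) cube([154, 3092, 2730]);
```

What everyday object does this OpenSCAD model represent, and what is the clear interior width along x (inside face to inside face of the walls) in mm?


A house (or room) frame. The interior width is 4712 mm.

Four 2730 mm walls enclosing a rectangle with no floor or roof — a room or house frame. Outside width is 5020 mm and wall thickness is 154 mm, so the interior width is 5020 − 2 × 154 = 4712 mm.


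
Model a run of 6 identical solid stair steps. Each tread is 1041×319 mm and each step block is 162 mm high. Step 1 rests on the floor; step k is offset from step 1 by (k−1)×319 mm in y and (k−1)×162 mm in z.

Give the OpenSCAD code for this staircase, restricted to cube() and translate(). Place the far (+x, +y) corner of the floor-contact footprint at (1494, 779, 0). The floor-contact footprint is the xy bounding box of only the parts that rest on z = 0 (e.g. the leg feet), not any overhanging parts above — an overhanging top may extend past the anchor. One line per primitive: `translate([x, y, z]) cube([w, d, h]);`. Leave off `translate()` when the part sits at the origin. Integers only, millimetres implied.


translate([453, 460, 0]) cube([1041, 319, 162]);
translate([453, 779, 162]) cube([1041, 319, 162]);
translate([453, 1098, 324]) cube([1041, 319, 162]);
translate([453, 1417, 486]) cube([1041, 319, 162]);
translate([453, 1736, 648]) cube([1041, 319, 162]);
translate([453, 2055, 810]) cube([1041, 319, 162]);


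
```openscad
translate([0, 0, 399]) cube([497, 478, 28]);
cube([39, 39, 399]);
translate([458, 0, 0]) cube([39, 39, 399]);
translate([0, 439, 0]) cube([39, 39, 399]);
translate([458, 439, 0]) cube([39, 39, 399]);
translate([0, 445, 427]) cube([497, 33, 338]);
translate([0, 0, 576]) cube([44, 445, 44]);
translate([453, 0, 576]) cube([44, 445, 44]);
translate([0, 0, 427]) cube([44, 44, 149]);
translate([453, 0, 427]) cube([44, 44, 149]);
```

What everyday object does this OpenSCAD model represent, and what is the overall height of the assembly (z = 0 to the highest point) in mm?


A chair. The overall height is 765 mm.

A slab on four corner posts with a tall panel at the back — a chair. The seat slab sits at z = 399 with thickness 28, and the 338 mm backrest starts at the seat top, so the overall height is 399 + 28 + 338 = 765 mm.


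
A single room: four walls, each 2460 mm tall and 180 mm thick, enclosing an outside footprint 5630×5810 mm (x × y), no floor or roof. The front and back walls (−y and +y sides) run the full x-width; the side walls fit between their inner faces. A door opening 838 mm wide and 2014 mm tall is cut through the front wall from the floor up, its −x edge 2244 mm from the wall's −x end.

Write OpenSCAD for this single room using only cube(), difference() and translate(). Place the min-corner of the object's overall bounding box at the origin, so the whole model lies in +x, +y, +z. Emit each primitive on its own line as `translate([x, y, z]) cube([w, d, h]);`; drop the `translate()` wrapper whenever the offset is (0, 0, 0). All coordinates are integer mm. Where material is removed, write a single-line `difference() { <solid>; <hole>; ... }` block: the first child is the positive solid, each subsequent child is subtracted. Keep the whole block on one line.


difference() { cube([5630, 180, 2460]); translate([2244, 0, 0]) cube([838, 180, 2014]); }
translate([0, 5630, 0]) cube([5630, 180, 2460]);
translate([0, 180, 0]) cube([180, 5450, 2460]);
translate([5450, 180, 0]) cube([180, 5450, 2460]);


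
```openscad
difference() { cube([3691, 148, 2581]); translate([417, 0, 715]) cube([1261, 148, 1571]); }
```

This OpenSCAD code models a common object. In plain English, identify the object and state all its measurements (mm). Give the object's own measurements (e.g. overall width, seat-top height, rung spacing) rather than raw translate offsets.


A wall 3691 mm long (x), 148 mm thick (y), 2581 mm tall, with a rectangular window opening cut through it. The opening is 1261 mm wide and 1571 mm tall; its sill is at z = 715 mm and its near (−x) edge is 417 mm from the wall's −x end. The opening passes through the full wall thickness.


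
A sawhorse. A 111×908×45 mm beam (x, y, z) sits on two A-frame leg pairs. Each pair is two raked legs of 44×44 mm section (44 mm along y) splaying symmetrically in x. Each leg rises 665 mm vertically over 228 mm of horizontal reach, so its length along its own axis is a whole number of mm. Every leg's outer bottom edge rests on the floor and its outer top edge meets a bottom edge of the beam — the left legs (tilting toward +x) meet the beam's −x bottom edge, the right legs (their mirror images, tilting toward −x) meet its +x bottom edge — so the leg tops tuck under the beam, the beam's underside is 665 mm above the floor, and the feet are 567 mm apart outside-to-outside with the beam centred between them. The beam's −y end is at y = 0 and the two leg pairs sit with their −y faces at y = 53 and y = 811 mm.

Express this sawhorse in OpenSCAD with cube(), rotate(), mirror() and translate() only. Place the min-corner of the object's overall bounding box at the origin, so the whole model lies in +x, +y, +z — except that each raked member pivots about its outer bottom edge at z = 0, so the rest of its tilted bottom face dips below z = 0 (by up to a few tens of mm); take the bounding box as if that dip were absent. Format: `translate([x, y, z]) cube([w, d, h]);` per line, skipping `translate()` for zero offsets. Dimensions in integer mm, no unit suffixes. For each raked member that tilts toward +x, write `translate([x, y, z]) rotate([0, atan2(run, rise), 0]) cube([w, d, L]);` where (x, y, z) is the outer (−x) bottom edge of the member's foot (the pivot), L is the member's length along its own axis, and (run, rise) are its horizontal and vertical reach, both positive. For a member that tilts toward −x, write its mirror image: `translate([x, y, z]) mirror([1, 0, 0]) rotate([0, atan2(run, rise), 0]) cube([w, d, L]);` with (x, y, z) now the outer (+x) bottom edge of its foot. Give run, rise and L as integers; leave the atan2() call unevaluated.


// leg length = √(228² + 665²) = 703
// right-leg outer foot x = 2·228 + 111 = 567
// beam min-corner = (228, 0, 665)
translate([228, 0, 665]) cube([111, 908, 45]);
translate([0, 53, 0]) rotate([0, atan2(228, 665), 0]) cube([44, 44, 703]);
translate([567, 53, 0]) mirror([1, 0, 0]) rotate([0, atan2(228, 665), 0]) cube([44, 44, 703]);
translate([0, 811, 0]) rotate([0, atan2(228, 665), 0]) cube([44, 44, 703]);
translate([567, 811, 0]) mirror([1, 0, 0]) rotate([0, atan2(228, 665), 0]) cube([44, 44, 703]);


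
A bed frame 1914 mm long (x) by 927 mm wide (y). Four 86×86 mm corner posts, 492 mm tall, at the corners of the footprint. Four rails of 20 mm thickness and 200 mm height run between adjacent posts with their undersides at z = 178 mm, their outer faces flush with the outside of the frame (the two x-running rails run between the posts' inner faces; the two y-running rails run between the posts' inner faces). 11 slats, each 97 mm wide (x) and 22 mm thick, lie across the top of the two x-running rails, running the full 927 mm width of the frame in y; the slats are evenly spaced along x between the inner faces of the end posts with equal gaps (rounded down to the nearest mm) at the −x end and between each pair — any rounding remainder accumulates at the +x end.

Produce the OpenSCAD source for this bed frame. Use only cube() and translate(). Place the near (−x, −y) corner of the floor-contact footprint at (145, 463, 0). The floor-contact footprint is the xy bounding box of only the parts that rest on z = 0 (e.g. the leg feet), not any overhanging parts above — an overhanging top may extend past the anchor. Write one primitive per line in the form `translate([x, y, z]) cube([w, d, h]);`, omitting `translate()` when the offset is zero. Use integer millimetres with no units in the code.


// slat z = rail_z + rail_h = 178 + 200 = 378
// slat gap = ⌊(1742 − 11·97) / 12⌋ = 56
translate([145, 463, 0]) cube([86, 86, 492]);
translate([145, 1304, 0]) cube([86, 86, 492]);
translate([1973, 463, 0]) cube([86, 86, 492]);
translate([1973, 1304, 0]) cube([86, 86, 492]);
translate([231, 463, 178]) cube([1742, 20, 200]);
translate([231, 1370, 178]) cube([1742, 20, 200]);
translate([145, 549, 178]) cube([20, 755, 200]);
translate([2039, 549, 178]) cube([20, 755, 200]);
translate([287, 463, 378]) cube([97, 927, 22]);
translate([440, 463, 378]) cube([97, 927, 22]);
translate([593, 463, 378]) cube([97, 927, 22]);
translate([746, 463, 378]) cube([97, 927, 22]);
translate([899, 463, 378]) cube([97, 927, 22]);
translate([1052, 463, 378]) cube([97, 927, 22]);
translate([1205, 463, 378]) cube([97, 927, 22]);
translate([1358, 463, 378]) cube([97, 927, 22]);
translate([1511, 463, 378]) cube([97, 927, 22]);
translate([1664, 463, 378]) cube([97, 927, 22]);
translate([1817, 463, 378]) cube([97, 927, 22]);


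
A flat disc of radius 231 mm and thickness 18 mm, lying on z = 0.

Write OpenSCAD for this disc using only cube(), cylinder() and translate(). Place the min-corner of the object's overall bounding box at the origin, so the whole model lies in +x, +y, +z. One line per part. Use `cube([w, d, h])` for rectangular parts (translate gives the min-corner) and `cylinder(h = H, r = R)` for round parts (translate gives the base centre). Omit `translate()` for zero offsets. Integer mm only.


translate([231, 231, 0]) cylinder(h = 18, r = 231);


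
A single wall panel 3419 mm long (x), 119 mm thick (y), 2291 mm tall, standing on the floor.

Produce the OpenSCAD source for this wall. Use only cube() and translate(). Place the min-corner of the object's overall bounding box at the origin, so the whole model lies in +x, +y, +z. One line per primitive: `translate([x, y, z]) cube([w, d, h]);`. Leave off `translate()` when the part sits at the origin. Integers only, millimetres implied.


cube([3419, 119, 2291]);


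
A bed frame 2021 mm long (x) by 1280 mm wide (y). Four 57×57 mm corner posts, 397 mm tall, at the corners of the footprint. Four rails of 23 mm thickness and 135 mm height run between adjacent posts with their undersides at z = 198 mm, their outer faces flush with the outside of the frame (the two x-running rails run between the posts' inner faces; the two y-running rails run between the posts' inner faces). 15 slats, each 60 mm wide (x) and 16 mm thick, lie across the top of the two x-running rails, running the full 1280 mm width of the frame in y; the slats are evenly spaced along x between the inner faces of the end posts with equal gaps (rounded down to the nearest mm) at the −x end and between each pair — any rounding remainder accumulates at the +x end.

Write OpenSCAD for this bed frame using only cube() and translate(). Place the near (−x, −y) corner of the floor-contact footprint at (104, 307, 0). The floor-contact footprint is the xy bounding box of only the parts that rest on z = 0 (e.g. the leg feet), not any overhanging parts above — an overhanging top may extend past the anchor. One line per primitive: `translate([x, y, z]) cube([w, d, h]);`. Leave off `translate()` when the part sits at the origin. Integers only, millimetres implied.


translate([104, 307, 0]) cube([57, 57, 397]);
translate([104, 1530, 0]) cube([57, 57, 397]);
translate([2068, 307, 0]) cube([57, 57, 397]);
translate([2068, 1530, 0]) cube([57, 57, 397]);
translate([161, 307, 198]) cube([1907, 23, 135]);
translate([161, 1564, 198]) cube([1907, 23, 135]);
translate([104, 364, 198]) cube([23, 1166, 135]);
translate([2102, 364, 198]) cube([23, 1166, 135]);
translate([223, 307, 333]) cube([60, 1280, 16]);
translate([345, 307, 333]) cube([60, 1280, 16]);
translate([467, 307, 333]) cube([60, 1280, 16]);
translate([589, 307, 333]) cube([60, 1280, 16]);
translate([711, 307, 333]) cube([60, 1280, 16]);
translate([833, 307, 333]) cube([60, 1280, 16]);
translate([955, 307, 333]) cube([60, 1280, 16]);
translate([1077, 307, 333]) cube([60, 1280, 16]);
translate([1199, 307, 333]) cube([60, 1280, 16]);
translate([1321, 307, 333]) cube([60, 1280, 16]);
translate([1443, 307, 333]) cube([60, 1280, 16]);
translate([1565, 307, 333]) cube([60, 1280, 16]);
translate([1687, 307, 333]) cube([60, 1280, 16]);
translate([1809, 307, 333]) cube([60, 1280, 16]);
translate([1931, 307, 333]) cube([60, 1280, 16]);
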